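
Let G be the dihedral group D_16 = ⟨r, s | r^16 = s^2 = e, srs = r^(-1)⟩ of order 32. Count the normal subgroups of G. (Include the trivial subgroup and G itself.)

G has 36 subgroups. Checking conjugation-invariance by order — order 1: 1/1 normal; order 2: 1/17 normal; order 4: 1/9 normal; order 8: 1/5 normal; order 16: 3/3 normal; order 32: 1/1 normal.
Total normal subgroups: 8.

8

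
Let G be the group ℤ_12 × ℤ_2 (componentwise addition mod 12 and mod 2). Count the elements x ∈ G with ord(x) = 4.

4

An element (a,b) has order lcm(ord(a), ord(b)); count pairs with lcm equal to 4.
Enumerating gives 4 such elements.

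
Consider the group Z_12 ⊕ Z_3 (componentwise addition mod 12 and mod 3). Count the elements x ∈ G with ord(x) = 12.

An element (a,b) has order lcm(ord(a), ord(b)); count pairs with lcm equal to 12.
Enumerating gives 16 such elements.

16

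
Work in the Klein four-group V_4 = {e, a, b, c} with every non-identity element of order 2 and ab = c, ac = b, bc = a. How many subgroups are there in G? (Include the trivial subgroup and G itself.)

|G| = 4, so by Lagrange every subgroup order divides 4. Divisors: 1, 2, 4.
Subgroups by order — order 1: 1; order 2: 3; order 4: 1.
Total: 1 + 3 + 1 = 5.

5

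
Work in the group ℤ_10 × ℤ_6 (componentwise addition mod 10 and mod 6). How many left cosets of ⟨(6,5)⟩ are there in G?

|⟨(6,5)⟩| = 30 and |G| = 60.
By Lagrange, [G : H] = |G|/|H| = 60/30 = 2.

2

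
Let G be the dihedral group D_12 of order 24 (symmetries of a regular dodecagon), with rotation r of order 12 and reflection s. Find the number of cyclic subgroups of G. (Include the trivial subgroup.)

18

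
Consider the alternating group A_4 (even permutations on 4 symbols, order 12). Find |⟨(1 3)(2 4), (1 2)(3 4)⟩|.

4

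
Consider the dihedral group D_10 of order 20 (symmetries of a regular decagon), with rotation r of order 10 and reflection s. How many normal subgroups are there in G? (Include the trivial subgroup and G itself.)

G has 22 subgroups. Checking conjugation-invariance by order — order 1: 1/1 normal; order 2: 1/11 normal; order 4: 0/5 normal; order 5: 1/1 normal; order 10: 3/3 normal; order 20: 1/1 normal.
Total normal subgroups: 7.

7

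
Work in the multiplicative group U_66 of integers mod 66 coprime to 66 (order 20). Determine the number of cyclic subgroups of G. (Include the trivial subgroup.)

8

Each element a generates a cyclic subgroup ⟨a⟩; distinct elements may generate the same one (a cyclic group of order d has φ(d) generators).
Cyclic subgroups by order — order 1: 1; order 2: 3; order 5: 1; order 10: 3.
Total: 8.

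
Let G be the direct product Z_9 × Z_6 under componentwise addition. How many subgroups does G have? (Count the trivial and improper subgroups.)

20

|G| = 54, so by Lagrange every subgroup order divides 54. Divisors: 1, 2, 3, 6, 9, 18, 27, 54.
Subgroups by order — order 1: 1; order 2: 1; order 3: 4; order 6: 4; order 9: 4; order 18: 4; order 27: 1; order 54: 1.
Total: 1 + 1 + 4 + 4 + 4 + 4 + 1 + 1 = 20.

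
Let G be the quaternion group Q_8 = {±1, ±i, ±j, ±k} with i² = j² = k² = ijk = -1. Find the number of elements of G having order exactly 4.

The elements of order 4 are: i, -i, j, -j, k, -k.
That's 6.

6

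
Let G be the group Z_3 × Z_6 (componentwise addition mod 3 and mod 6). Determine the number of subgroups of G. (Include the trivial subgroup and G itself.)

|G| = 18, so by Lagrange every subgroup order divides 18. Divisors: 1, 2, 3, 6, 9, 18.
Subgroups by order — order 1: 1; order 2: 1; order 3: 4; order 6: 4; order 9: 1; order 18: 1.
Total: 1 + 1 + 4 + 4 + 1 + 1 = 12.

12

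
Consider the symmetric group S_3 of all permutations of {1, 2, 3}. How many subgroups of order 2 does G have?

3

|G| = 6 and 2 | 6, so subgroups of order 2 are possible by Lagrange.
The subgroups of order 2 are: {e, (1 2)}; {e, (1 3)}; {e, (2 3)}.
So G has 3 subgroups of order 2.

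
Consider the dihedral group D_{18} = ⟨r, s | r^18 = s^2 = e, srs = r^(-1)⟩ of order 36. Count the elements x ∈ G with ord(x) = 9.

6

The elements of order 9 are: r^2, r^4, r^8, r^10, r^14, r^16.
That's 6.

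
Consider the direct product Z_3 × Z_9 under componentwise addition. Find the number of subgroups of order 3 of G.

|G| = 27 and 3 | 27, so subgroups of order 3 are possible by Lagrange.
The subgroups of order 3 are: {(0,0), (0,3), (0,6)}; {(0,0), (1,0), (2,0)}; {(0,0), (1,3), (2,6)}; {(0,0), (1,6), (2,3)}.
So G has 4 subgroups of order 3.

4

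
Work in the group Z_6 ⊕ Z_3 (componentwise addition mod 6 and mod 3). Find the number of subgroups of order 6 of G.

|G| = 18 and 6 | 18, so subgroups of order 6 are possible by Lagrange.
The subgroups of order 6 are: {(0,0), (0,1), (0,2), (3,0), (3,1), (3,2)}; {(0,0), (1,0), (2,0), (3,0), (4,0), (5,0)}; {(0,0), (1,1), (2,2), (3,0), (4,1), (5,2)}; {(0,0), (1,2), (2,1), (3,0), (4,2), (5,1)}.
So G has 4 subgroups of order 6.

4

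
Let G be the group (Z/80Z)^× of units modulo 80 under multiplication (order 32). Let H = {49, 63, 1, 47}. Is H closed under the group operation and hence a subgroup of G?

|H| = 4 divides |G| = 32, consistent with Lagrange.
H contains the identity, every element's inverse is in H, and H is closed under ·: it is a subgroup.
In fact H = ⟨63⟩.

Yes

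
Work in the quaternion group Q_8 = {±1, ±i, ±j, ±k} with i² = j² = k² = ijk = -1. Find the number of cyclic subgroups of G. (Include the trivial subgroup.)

Group the elements of G by the cyclic subgroup they generate; each cyclic subgroup of order d accounts for φ(d) elements.
Cyclic subgroups by order — order 1: 1; order 2: 1; order 4: 3.
Total: 5.

5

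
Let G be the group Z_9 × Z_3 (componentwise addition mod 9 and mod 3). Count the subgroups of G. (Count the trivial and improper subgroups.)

|G| = 27, so by Lagrange every subgroup order divides 27. Divisors: 1, 3, 9, 27.
Subgroups by order — order 1: 1; order 3: 4; order 9: 4; order 27: 1.
Total: 1 + 4 + 4 + 1 = 10.

10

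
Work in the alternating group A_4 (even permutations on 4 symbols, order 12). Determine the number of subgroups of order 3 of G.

|G| = 12 and 3 | 12, so subgroups of order 3 are possible by Lagrange.
The subgroups of order 3 are: {e, (1 2 3), (1 3 2)}; {e, (1 2 4), (1 4 2)}; {e, (1 3 4), (1 4 3)}; {e, (2 3 4), (2 4 3)}.
So G has 4 subgroups of order 3.

4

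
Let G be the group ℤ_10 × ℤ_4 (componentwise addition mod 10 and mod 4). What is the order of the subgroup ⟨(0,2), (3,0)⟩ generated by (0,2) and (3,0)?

|⟨(0,2)⟩| = 2 and |⟨(3,0)⟩| = 10, so |H| is a multiple of lcm(2, 10) = 10 and divides |G| = 40.
Closing under the operation: H = {(0,0), (0,2), (1,0), (1,2), (2,0), (2,2), (3,0), (3,2), (4,0), (4,2), (5,0), (5,2), (6,0), (6,2), (7,0), (7,2), (8,0), (8,2), (9,0), (9,2)}, so |H| = 20.

20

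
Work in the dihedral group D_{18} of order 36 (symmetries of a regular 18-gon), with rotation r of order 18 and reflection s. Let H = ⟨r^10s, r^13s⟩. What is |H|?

|⟨r^10s⟩| = 2 and |⟨r^13s⟩| = 2, so |H| is a multiple of lcm(2, 2) = 2 and divides |G| = 36.
Closing under the operation: H = {e, r^3, r^6, r^9, r^12, r^15, rs, r^4s, r^7s, r^10s, r^13s, r^16s}, so |H| = 12.

12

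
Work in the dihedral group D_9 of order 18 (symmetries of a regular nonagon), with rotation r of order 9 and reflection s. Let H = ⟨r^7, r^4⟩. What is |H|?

|⟨r^7⟩| = 9 and |⟨r^4⟩| = 9, so |H| is a multiple of lcm(9, 9) = 9 and divides |G| = 18.
Closing under the operation: H = {e, r, r^2, r^3, r^4, r^5, r^6, r^7, r^8}, so |H| = 9.

9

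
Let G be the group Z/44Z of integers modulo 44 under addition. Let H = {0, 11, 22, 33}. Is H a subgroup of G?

|H| = 4 divides |G| = 44, consistent with Lagrange.
H contains the identity, every element's inverse is in H, and H is closed under +: it is a subgroup.
In fact H = ⟨33⟩.

Yes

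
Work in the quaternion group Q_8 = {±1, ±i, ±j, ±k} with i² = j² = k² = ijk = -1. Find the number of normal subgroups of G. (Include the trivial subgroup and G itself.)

G has 6 subgroups. Checking conjugation-invariance by order — order 1: 1/1 normal; order 2: 1/1 normal; order 4: 3/3 normal; order 8: 1/1 normal.
Total normal subgroups: 6.

6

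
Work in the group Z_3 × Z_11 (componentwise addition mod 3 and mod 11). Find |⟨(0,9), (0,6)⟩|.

11

|⟨(0,9)⟩| = 11 and |⟨(0,6)⟩| = 11, so |H| is a multiple of lcm(11, 11) = 11 and divides |G| = 33.
Closing under the operation: H = {(0,0), (0,1), (0,2), (0,3), (0,4), (0,5), (0,6), (0,7), (0,8), (0,9), (0,10)}, so |H| = 11.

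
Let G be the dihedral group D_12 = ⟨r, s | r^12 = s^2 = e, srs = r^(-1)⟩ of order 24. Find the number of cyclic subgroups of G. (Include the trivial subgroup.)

18

A cyclic subgroup of order d is generated by each of its φ(d) elements of order d, so the cyclic subgroups of order d number (#elements of order d)/φ(d).
Cyclic subgroups by order — order 1: 1; order 2: 13; order 3: 1; order 4: 1; order 6: 1; order 12: 1.
Total: 18.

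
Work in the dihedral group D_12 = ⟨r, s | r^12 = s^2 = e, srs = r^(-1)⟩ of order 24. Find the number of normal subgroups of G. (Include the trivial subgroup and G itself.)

9

G has 34 subgroups. Checking conjugation-invariance by order — order 1: 1/1 normal; order 2: 1/13 normal; order 3: 1/1 normal; order 4: 1/7 normal; order 6: 1/5 normal; order 8: 0/3 normal; order 12: 3/3 normal; order 24: 1/1 normal.
Total normal subgroups: 9.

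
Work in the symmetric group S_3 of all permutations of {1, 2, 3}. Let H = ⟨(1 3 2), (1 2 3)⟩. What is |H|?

3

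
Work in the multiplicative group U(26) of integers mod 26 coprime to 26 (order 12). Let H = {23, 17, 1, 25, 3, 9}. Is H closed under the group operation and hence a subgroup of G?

|H| = 6 divides |G| = 12, consistent with Lagrange.
H contains the identity, every element's inverse is in H, and H is closed under ·: it is a subgroup.
In fact H = ⟨17⟩.

Yes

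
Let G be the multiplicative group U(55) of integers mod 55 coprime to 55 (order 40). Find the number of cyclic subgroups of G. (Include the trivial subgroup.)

Group the elements of G by the cyclic subgroup they generate; each cyclic subgroup of order d accounts for φ(d) elements.
Cyclic subgroups by order — order 1: 1; order 2: 3; order 4: 2; order 5: 1; order 10: 3; order 20: 2.
Total: 12.

12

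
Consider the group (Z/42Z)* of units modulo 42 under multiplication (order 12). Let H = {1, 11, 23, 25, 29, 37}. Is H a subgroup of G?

|H| = 6 divides |G| = 12, consistent with Lagrange.
H contains the identity, every element's inverse is in H, and H is closed under ·: it is a subgroup.
In fact H = ⟨23⟩.

Yes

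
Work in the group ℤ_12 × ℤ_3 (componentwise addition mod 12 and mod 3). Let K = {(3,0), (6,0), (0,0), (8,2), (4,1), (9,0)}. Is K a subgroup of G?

Closure fails: (9,0) + (8,2) = (5,2) ∉ K. So K is not a subgroup.

No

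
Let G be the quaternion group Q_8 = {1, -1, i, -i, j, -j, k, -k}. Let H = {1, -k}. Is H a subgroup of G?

No

-k ∈ H but its inverse k ∉ H, so H is not a subgroup.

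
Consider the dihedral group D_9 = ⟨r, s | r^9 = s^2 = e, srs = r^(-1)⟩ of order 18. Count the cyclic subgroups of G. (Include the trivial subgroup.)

12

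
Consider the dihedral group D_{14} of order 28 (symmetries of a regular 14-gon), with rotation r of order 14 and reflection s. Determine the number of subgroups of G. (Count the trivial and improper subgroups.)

|G| = 28, so by Lagrange every subgroup order divides 28. Divisors: 1, 2, 4, 7, 14, 28.
Subgroups by order — order 1: 1; order 2: 15; order 4: 7; order 7: 1; order 14: 3; order 28: 1.
Total: 1 + 15 + 7 + 1 + 3 + 1 = 28.

28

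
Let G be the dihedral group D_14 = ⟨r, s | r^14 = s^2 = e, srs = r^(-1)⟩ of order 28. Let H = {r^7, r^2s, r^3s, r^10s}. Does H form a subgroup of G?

The identity e ∉ H, so H is not a subgroup.

No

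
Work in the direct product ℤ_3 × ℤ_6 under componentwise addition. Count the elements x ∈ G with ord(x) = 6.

8

An element (a,b) has order lcm(ord(a), ord(b)); count pairs with lcm equal to 6.
Enumerating gives 8 such elements.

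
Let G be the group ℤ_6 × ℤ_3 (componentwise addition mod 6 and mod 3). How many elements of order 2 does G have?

1

An element (a,b) has order lcm(ord(a), ord(b)); count pairs with lcm equal to 2.
Enumerating gives 1 such elements.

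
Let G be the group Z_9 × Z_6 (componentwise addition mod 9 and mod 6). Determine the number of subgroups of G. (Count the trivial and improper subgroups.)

20

|G| = 54, so by Lagrange every subgroup order divides 54. Divisors: 1, 2, 3, 6, 9, 18, 27, 54.
Subgroups by order — order 1: 1; order 2: 1; order 3: 4; order 6: 4; order 9: 4; order 18: 4; order 27: 1; order 54: 1.
Total: 1 + 1 + 4 + 4 + 4 + 4 + 1 + 1 = 20.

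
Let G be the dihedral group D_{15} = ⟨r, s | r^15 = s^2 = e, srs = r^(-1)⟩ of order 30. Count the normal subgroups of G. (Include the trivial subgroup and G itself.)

5

G has 28 subgroups. Checking conjugation-invariance by order — order 1: 1/1 normal; order 2: 0/15 normal; order 3: 1/1 normal; order 5: 1/1 normal; order 6: 0/5 normal; order 10: 0/3 normal; order 15: 1/1 normal; order 30: 1/1 normal.
Total normal subgroups: 5.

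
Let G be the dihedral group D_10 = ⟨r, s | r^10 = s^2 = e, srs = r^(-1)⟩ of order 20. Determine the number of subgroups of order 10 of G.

3

|G| = 20 and 10 | 20, so subgroups of order 10 are possible by Lagrange.
The subgroups of order 10 are: {e, r, r^2, r^3, r^4, r^5, r^6, r^7, r^8, r^9}; {e, r^2, r^4, r^6, r^8, s, r^2s, r^4s, r^6s, r^8s}; {e, r^2, r^4, r^6, r^8, rs, r^3s, r^5s, r^7s, r^9s}.
So G has 3 subgroups of order 10.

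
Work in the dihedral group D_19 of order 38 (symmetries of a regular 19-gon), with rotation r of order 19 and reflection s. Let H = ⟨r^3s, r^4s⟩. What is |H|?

|⟨r^3s⟩| = 2 and |⟨r^4s⟩| = 2, so |H| is a multiple of lcm(2, 2) = 2 and divides |G| = 38.
Closing {r^3s, r^4s} under the group operation gives all of G, so |H| = 38.

38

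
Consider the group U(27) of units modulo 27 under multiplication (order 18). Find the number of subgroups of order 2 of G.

1

|G| = 18 and 2 | 18, so subgroups of order 2 are possible by Lagrange.
The subgroups of order 2 are: {1, 26}.
So G has 1 subgroup of order 2.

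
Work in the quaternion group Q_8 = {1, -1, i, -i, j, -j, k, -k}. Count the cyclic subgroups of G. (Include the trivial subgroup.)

Each element a generates a cyclic subgroup ⟨a⟩; distinct elements may generate the same one (a cyclic group of order d has φ(d) generators).
Cyclic subgroups by order — order 1: 1; order 2: 1; order 4: 3.
Total: 5.

5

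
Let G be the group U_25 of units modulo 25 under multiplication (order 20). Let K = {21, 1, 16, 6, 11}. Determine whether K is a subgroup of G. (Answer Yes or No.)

Yes

|K| = 5 divides |G| = 20, consistent with Lagrange.
K contains the identity, every element's inverse is in K, and K is closed under ·: it is a subgroup.
In fact K = ⟨16⟩.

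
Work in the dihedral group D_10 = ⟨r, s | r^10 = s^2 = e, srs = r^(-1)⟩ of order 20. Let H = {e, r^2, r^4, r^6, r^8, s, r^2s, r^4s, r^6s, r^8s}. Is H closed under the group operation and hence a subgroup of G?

Yes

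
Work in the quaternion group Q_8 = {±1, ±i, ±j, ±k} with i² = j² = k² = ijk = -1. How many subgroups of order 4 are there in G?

|G| = 8 and 4 | 8, so subgroups of order 4 are possible by Lagrange.
The subgroups of order 4 are: {1, -1, i, -i}; {1, -1, j, -j}; {1, -1, k, -k}.
So G has 3 subgroups of order 4.

3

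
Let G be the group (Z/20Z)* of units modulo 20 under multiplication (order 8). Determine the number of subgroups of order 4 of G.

3

|G| = 8 and 4 | 8, so subgroups of order 4 are possible by Lagrange.
The subgroups of order 4 are: {1, 9, 11, 19}; {1, 9, 13, 17}; {1, 3, 7, 9}.
So G has 3 subgroups of order 4.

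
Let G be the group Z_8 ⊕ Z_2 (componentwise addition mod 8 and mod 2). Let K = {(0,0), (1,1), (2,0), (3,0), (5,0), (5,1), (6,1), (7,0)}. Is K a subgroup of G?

(6,1) ∈ K but its inverse (2,1) ∉ K, so K is not a subgroup.

No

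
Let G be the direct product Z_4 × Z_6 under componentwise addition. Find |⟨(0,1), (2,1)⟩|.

12

|⟨(0,1)⟩| = 6 and |⟨(2,1)⟩| = 6, so |H| is a multiple of lcm(6, 6) = 6 and divides |G| = 24.
Closing under the operation: H = {(0,0), (0,1), (0,2), (0,3), (0,4), (0,5), (2,0), (2,1), (2,2), (2,3), (2,4), (2,5)}, so |H| = 12.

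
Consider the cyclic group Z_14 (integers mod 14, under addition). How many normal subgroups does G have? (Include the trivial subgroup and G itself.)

G is abelian, so every subgroup is normal.
G has 4 subgroups in total, hence 4 normal subgroups.

4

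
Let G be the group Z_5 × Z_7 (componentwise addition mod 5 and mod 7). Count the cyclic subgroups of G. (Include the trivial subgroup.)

Each element a generates a cyclic subgroup ⟨a⟩; distinct elements may generate the same one (a cyclic group of order d has φ(d) generators).
Cyclic subgroups by order — order 1: 1; order 5: 1; order 7: 1; order 35: 1.
Total: 4.

4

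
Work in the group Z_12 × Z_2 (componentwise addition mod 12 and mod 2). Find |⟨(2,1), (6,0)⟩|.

12

|⟨(2,1)⟩| = 6 and |⟨(6,0)⟩| = 2, so |H| is a multiple of lcm(6, 2) = 6 and divides |G| = 24.
Closing under the operation: H = {(0,0), (0,1), (2,0), (2,1), (4,0), (4,1), (6,0), (6,1), (8,0), (8,1), (10,0), (10,1)}, so |H| = 12.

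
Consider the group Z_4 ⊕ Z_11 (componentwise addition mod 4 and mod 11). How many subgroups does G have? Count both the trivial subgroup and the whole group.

|G| = 44, so by Lagrange every subgroup order divides 44. Divisors: 1, 2, 4, 11, 22, 44.
Subgroups by order — order 1: 1; order 2: 1; order 4: 1; order 11: 1; order 22: 1; order 44: 1.
Total: 1 + 1 + 1 + 1 + 1 + 1 = 6.

6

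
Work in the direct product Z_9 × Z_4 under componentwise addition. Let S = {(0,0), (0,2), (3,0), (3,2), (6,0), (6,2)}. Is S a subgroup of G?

Yes

|S| = 6 divides |G| = 36, consistent with Lagrange.
S contains the identity, every element's inverse is in S, and S is closed under +: it is a subgroup.
In fact S = ⟨(6,2)⟩.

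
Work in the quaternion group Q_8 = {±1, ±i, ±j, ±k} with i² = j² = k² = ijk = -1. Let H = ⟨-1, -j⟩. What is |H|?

4

|⟨-1⟩| = 2 and |⟨-j⟩| = 4, so |H| is a multiple of lcm(2, 4) = 4 and divides |G| = 8.
Closing under the operation: H = {1, -1, j, -j}, so |H| = 4.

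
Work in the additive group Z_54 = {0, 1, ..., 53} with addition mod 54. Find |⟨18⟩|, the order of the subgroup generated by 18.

3

In Z_54, the order of an element a is n/gcd(a, n).
gcd(18, 54) = 18, so |⟨18⟩| = 54/18 = 3.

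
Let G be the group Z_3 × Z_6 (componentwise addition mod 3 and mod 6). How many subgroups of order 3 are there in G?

4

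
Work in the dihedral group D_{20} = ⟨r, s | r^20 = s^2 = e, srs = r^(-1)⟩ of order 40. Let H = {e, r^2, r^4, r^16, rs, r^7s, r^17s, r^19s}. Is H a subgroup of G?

r^2 ∈ H but its inverse r^18 ∉ H, so H is not a subgroup.

No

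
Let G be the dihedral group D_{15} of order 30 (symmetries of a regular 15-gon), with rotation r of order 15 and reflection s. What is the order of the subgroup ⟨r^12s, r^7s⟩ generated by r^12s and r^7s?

|⟨r^12s⟩| = 2 and |⟨r^7s⟩| = 2, so |H| is a multiple of lcm(2, 2) = 2 and divides |G| = 30.
Closing under the operation: H = {e, r^5, r^10, r^2s, r^7s, r^12s}, so |H| = 6.

6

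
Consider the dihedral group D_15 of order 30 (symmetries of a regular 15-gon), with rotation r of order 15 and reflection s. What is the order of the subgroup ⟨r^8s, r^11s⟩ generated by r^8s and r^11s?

|⟨r^8s⟩| = 2 and |⟨r^11s⟩| = 2, so |H| is a multiple of lcm(2, 2) = 2 and divides |G| = 30.
Closing under the operation: H = {e, r^3, r^6, r^9, r^12, r^2s, r^5s, r^8s, r^11s, r^14s}, so |H| = 10.

10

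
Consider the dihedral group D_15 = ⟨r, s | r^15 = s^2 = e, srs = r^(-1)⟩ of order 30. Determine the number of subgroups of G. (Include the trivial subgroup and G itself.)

|G| = 30, so by Lagrange every subgroup order divides 30. Divisors: 1, 2, 3, 5, 6, 10, 15, 30.
Subgroups by order — order 1: 1; order 2: 15; order 3: 1; order 5: 1; order 6: 5; order 10: 3; order 15: 1; order 30: 1.
Total: 1 + 15 + 1 + 1 + 5 + 3 + 1 + 1 = 28.

28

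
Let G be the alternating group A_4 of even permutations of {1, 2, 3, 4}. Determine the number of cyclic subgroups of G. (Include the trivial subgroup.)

8

A cyclic subgroup of order d is generated by each of its φ(d) elements of order d, so the cyclic subgroups of order d number (#elements of order d)/φ(d).
Cyclic subgroups by order — order 1: 1; order 2: 3; order 3: 4.
Total: 8.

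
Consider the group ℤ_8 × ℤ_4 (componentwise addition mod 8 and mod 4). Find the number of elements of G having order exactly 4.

An element (a,b) has order lcm(ord(a), ord(b)); count pairs with lcm equal to 4.
Enumerating gives 12 such elements.

12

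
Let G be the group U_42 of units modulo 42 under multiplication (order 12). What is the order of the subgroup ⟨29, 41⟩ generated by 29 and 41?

4

|⟨29⟩| = 2 and |⟨41⟩| = 2, so |H| is a multiple of lcm(2, 2) = 2 and divides |G| = 12.
Closing under the operation: H = {1, 13, 29, 41}, so |H| = 4.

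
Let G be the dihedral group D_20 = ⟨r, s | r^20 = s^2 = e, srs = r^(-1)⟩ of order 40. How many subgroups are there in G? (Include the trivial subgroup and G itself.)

|G| = 40, so by Lagrange every subgroup order divides 40. Divisors: 1, 2, 4, 5, 8, 10, 20, 40.
Subgroups by order — order 1: 1; order 2: 21; order 4: 11; order 5: 1; order 8: 5; order 10: 5; order 20: 3; order 40: 1.
Total: 1 + 21 + 11 + 1 + 5 + 5 + 3 + 1 = 48.

48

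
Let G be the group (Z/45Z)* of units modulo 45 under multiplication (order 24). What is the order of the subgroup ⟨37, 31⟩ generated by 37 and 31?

|⟨37⟩| = 4 and |⟨31⟩| = 3, so |H| is a multiple of lcm(4, 3) = 12 and divides |G| = 24.
Closing under the operation: H = {1, 4, 7, 13, 16, 19, 22, 28, 31, 34, 37, 43}, so |H| = 12.

12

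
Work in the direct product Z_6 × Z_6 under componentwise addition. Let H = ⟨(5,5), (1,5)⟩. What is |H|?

|⟨(5,5)⟩| = 6 and |⟨(1,5)⟩| = 6, so |H| is a multiple of lcm(6, 6) = 6 and divides |G| = 36.
Closing under the operation: H = {(0,0), (0,2), (0,4), (1,1), (1,3), (1,5), (2,0), (2,2), (2,4), (3,1), (3,3), (3,5), (4,0), (4,2), (4,4), (5,1), (5,3), (5,5)}, so |H| = 18.

18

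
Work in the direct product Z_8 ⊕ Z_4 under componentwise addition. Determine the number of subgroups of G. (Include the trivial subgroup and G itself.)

22

|G| = 32, so by Lagrange every subgroup order divides 32. Divisors: 1, 2, 4, 8, 16, 32.
Subgroups by order — order 1: 1; order 2: 3; order 4: 7; order 8: 7; order 16: 3; order 32: 1.
Total: 1 + 3 + 7 + 7 + 3 + 1 = 22.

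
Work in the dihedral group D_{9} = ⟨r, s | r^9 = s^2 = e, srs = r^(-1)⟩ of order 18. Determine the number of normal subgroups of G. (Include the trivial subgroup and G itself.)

4

G has 16 subgroups. Checking conjugation-invariance by order — order 1: 1/1 normal; order 2: 0/9 normal; order 3: 1/1 normal; order 6: 0/3 normal; order 9: 1/1 normal; order 18: 1/1 normal.
Total normal subgroups: 4.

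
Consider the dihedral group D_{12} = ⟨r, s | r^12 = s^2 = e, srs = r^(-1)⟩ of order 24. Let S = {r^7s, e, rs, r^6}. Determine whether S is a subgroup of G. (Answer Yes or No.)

Yes

|S| = 4 divides |G| = 24, consistent with Lagrange.
S contains the identity, every element's inverse is in S, and S is closed under ·: it is a subgroup.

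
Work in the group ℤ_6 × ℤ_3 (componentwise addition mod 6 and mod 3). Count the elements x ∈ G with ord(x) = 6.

An element (a,b) has order lcm(ord(a), ord(b)); count pairs with lcm equal to 6.
Enumerating gives 8 such elements.

8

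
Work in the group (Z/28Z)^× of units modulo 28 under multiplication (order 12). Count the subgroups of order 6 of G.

3

|G| = 12 and 6 | 12, so subgroups of order 6 are possible by Lagrange.
The subgroups of order 6 are: {1, 9, 11, 15, 23, 25}; {1, 5, 9, 13, 17, 25}; {1, 3, 9, 19, 25, 27}.
So G has 3 subgroups of order 6.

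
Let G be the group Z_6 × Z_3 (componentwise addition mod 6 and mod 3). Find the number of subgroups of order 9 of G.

|G| = 18 and 9 | 18, so subgroups of order 9 are possible by Lagrange.
The subgroups of order 9 are: {(0,0), (0,1), (0,2), (2,0), (2,1), (2,2), (4,0), (4,1), (4,2)}.
So G has 1 subgroup of order 9.

1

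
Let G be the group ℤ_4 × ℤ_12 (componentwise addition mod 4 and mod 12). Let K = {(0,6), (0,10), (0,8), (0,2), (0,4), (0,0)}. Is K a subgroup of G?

Yes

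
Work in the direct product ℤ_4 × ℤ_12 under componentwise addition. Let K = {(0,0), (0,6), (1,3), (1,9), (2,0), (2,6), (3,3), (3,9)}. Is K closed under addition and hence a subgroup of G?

|K| = 8 divides |G| = 48, consistent with Lagrange.
K contains the identity, every element's inverse is in K, and K is closed under +: it is a subgroup.

Yes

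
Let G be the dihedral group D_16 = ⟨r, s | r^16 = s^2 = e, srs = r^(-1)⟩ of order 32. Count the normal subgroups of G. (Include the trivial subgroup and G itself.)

8

G has 36 subgroups. Checking conjugation-invariance by order — order 1: 1/1 normal; order 2: 1/17 normal; order 4: 1/9 normal; order 8: 1/5 normal; order 16: 3/3 normal; order 32: 1/1 normal.
Total normal subgroups: 8.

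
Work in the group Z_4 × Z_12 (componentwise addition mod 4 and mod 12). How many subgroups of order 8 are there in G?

3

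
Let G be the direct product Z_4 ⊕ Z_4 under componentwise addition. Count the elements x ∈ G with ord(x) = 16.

0

An element (a,b) has order lcm(ord(a), ord(b)); count pairs with lcm equal to 16.
Enumerating gives 0 such elements.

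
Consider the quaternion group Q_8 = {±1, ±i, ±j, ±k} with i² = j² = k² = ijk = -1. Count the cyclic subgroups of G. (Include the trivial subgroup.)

5

Each element a generates a cyclic subgroup ⟨a⟩; distinct elements may generate the same one (a cyclic group of order d has φ(d) generators).
Cyclic subgroups by order — order 1: 1; order 2: 1; order 4: 3.
Total: 5.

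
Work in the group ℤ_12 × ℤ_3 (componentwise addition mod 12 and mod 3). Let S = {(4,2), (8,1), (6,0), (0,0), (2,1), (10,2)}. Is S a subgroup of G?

Yes

|S| = 6 divides |G| = 36, consistent with Lagrange.
S contains the identity, every element's inverse is in S, and S is closed under +: it is a subgroup.
In fact S = ⟨(10,2)⟩.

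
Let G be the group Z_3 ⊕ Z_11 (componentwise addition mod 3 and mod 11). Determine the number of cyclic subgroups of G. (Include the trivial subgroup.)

4

A cyclic subgroup of order d is generated by each of its φ(d) elements of order d, so the cyclic subgroups of order d number (#elements of order d)/φ(d).
Cyclic subgroups by order — order 1: 1; order 3: 1; order 11: 1; order 33: 1.
Total: 4.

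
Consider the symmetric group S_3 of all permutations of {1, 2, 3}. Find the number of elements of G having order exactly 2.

3

The elements of order 2 are: (2 3), (1 2), (1 3).
That's 3.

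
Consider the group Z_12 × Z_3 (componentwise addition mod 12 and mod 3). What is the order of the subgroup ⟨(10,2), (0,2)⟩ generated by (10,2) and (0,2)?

|⟨(10,2)⟩| = 6 and |⟨(0,2)⟩| = 3, so |H| is a multiple of lcm(6, 3) = 6 and divides |G| = 36.
Closing under the operation: H = {(0,0), (0,1), (0,2), (2,0), (2,1), (2,2), (4,0), (4,1), (4,2), (6,0), (6,1), (6,2), (8,0), (8,1), (8,2), (10,0), (10,1), (10,2)}, so |H| = 18.

18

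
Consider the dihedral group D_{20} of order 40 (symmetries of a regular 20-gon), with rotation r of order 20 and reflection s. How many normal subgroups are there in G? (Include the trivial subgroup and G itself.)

9

G has 48 subgroups. Checking conjugation-invariance by order — order 1: 1/1 normal; order 2: 1/21 normal; order 4: 1/11 normal; order 5: 1/1 normal; order 8: 0/5 normal; order 10: 1/5 normal; order 20: 3/3 normal; order 40: 1/1 normal.
Total normal subgroups: 9.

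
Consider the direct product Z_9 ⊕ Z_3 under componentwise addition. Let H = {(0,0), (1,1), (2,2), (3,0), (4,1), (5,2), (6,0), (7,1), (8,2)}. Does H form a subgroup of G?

Yes

|H| = 9 divides |G| = 27, consistent with Lagrange.
H contains the identity, every element's inverse is in H, and H is closed under +: it is a subgroup.
In fact H = ⟨(7,1)⟩.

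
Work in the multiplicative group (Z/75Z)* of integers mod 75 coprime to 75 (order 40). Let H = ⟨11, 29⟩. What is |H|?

20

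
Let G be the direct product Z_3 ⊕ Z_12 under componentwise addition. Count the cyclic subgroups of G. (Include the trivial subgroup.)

Each element a generates a cyclic subgroup ⟨a⟩; distinct elements may generate the same one (a cyclic group of order d has φ(d) generators).
Cyclic subgroups by order — order 1: 1; order 2: 1; order 3: 4; order 4: 1; order 6: 4; order 12: 4.
Total: 15.

15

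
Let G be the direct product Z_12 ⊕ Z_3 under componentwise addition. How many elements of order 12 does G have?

16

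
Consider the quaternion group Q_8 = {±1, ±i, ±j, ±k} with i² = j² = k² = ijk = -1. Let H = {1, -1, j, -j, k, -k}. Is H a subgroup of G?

|H| = 6 does not divide |G| = 8, so by Lagrange H is not a subgroup.

No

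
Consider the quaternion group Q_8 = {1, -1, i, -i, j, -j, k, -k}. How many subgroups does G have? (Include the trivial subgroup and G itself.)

|G| = 8, so by Lagrange every subgroup order divides 8. Divisors: 1, 2, 4, 8.
Subgroups by order — order 1: 1; order 2: 1; order 4: 3; order 8: 1.
Total: 1 + 1 + 3 + 1 = 6.

6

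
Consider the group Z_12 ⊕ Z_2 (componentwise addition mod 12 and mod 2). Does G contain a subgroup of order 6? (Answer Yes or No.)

6 | 24. A subgroup of order 6 is {(0,0), (0,1), (4,0), (4,1), (8,0), (8,1)}.

Yes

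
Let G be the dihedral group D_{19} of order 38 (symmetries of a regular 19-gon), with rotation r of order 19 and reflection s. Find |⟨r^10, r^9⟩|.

|⟨r^10⟩| = 19 and |⟨r^9⟩| = 19, so |H| is a multiple of lcm(19, 19) = 19 and divides |G| = 38.
Closing under the operation: H = {e, r, r^2, r^3, r^4, r^5, r^6, r^7, r^8, r^9, r^10, r^11, r^12, r^13, r^14, r^15, r^16, r^17, r^18}, so |H| = 19.

19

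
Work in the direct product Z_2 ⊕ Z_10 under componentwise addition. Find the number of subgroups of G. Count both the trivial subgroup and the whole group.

|G| = 20, so by Lagrange every subgroup order divides 20. Divisors: 1, 2, 4, 5, 10, 20.
Subgroups by order — order 1: 1; order 2: 3; order 4: 1; order 5: 1; order 10: 3; order 20: 1.
Total: 1 + 3 + 1 + 1 + 3 + 1 = 10.

10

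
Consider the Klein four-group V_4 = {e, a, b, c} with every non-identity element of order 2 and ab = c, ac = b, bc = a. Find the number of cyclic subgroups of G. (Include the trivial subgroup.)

4

Each element a generates a cyclic subgroup ⟨a⟩; distinct elements may generate the same one (a cyclic group of order d has φ(d) generators).
Cyclic subgroups by order — order 1: 1; order 2: 3.
Total: 4.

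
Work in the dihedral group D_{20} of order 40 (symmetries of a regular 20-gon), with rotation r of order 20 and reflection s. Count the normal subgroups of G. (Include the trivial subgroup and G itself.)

9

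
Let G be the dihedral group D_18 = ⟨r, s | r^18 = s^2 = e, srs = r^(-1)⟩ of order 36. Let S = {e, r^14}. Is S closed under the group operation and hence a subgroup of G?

No

r^14 ∈ S but its inverse r^4 ∉ S, so S is not a subgroup.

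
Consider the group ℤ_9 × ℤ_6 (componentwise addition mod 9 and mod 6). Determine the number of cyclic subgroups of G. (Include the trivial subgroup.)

16

Each element a generates a cyclic subgroup ⟨a⟩; distinct elements may generate the same one (a cyclic group of order d has φ(d) generators).
Cyclic subgroups by order — order 1: 1; order 2: 1; order 3: 4; order 6: 4; order 9: 3; order 18: 3.
Total: 16.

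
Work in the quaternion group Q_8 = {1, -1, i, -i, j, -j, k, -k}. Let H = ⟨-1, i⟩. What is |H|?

4

|⟨-1⟩| = 2 and |⟨i⟩| = 4, so |H| is a multiple of lcm(2, 4) = 4 and divides |G| = 8.
Closing under the operation: H = {1, -1, i, -i}, so |H| = 4.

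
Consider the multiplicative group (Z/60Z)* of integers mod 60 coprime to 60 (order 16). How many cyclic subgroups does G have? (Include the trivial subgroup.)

12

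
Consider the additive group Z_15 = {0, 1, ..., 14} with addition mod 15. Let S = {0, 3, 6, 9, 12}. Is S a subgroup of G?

|S| = 5 divides |G| = 15, consistent with Lagrange.
S contains the identity, every element's inverse is in S, and S is closed under +: it is a subgroup.
In fact S = ⟨3⟩.

Yes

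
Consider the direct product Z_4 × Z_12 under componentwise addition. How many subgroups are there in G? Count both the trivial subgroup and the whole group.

30

|G| = 48, so by Lagrange every subgroup order divides 48. Divisors: 1, 2, 3, 4, 6, 8, 12, 16, 24, 48.
Subgroups by order — order 1: 1; order 2: 3; order 3: 1; order 4: 7; order 6: 3; order 8: 3; order 12: 7; order 16: 1; order 24: 3; order 48: 1.
Total: 1 + 3 + 1 + 7 + 3 + 3 + 7 + 1 + 3 + 1 = 30.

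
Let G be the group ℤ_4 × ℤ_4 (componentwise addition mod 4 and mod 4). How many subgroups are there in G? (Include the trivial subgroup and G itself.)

15

|G| = 16, so by Lagrange every subgroup order divides 16. Divisors: 1, 2, 4, 8, 16.
Subgroups by order — order 1: 1; order 2: 3; order 4: 7; order 8: 3; order 16: 1.
Total: 1 + 3 + 7 + 3 + 1 = 15.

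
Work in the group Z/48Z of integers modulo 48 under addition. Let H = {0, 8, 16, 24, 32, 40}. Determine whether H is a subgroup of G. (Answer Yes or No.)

|H| = 6 divides |G| = 48, consistent with Lagrange.
H contains the identity, every element's inverse is in H, and H is closed under +: it is a subgroup.
In fact H = ⟨8⟩.

Yes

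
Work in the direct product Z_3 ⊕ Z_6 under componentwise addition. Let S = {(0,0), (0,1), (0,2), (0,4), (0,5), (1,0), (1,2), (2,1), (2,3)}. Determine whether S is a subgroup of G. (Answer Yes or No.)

No

(1,2) ∈ S but its inverse (2,4) ∉ S, so S is not a subgroup.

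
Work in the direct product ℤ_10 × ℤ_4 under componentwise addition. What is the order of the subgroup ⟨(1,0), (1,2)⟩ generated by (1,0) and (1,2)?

20

|⟨(1,0)⟩| = 10 and |⟨(1,2)⟩| = 10, so |H| is a multiple of lcm(10, 10) = 10 and divides |G| = 40.
Closing under the operation: H = {(0,0), (0,2), (1,0), (1,2), (2,0), (2,2), (3,0), (3,2), (4,0), (4,2), (5,0), (5,2), (6,0), (6,2), (7,0), (7,2), (8,0), (8,2), (9,0), (9,2)}, so |H| = 20.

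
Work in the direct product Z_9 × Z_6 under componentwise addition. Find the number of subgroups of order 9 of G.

4

|G| = 54 and 9 | 54, so subgroups of order 9 are possible by Lagrange.
The subgroups of order 9 are: {(0,0), (0,2), (0,4), (3,0), (3,2), (3,4), (6,0), (6,2), (6,4)}; {(0,0), (1,0), (2,0), (3,0), (4,0), (5,0), (6,0), (7,0), (8,0)}; {(0,0), (1,2), (2,4), (3,0), (4,2), (5,4), (6,0), (7,2), (8,4)}; {(0,0), (1,4), (2,2), (3,0), (4,4), (5,2), (6,0), (7,4), (8,2)}.
So G has 4 subgroups of order 9.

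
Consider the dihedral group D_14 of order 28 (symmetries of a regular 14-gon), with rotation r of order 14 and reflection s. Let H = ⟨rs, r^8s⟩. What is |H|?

4

|⟨rs⟩| = 2 and |⟨r^8s⟩| = 2, so |H| is a multiple of lcm(2, 2) = 2 and divides |G| = 28.
Closing under the operation: H = {e, r^7, rs, r^8s}, so |H| = 4.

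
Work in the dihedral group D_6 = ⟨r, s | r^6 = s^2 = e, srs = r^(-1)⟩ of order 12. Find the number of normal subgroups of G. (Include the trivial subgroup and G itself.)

G has 16 subgroups. Checking conjugation-invariance by order — order 1: 1/1 normal; order 2: 1/7 normal; order 3: 1/1 normal; order 4: 0/3 normal; order 6: 3/3 normal; order 12: 1/1 normal.
Total normal subgroups: 7.

7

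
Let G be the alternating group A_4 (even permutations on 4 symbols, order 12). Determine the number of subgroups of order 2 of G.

3

|G| = 12 and 2 | 12, so subgroups of order 2 are possible by Lagrange.
The subgroups of order 2 are: {e, (1 2)(3 4)}; {e, (1 3)(2 4)}; {e, (1 4)(2 3)}.
So G has 3 subgroups of order 2.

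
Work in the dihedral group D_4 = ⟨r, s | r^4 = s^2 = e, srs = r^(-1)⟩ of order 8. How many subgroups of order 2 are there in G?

|G| = 8 and 2 | 8, so subgroups of order 2 are possible by Lagrange.
The subgroups of order 2 are: {e, r^2}; {e, r^2s}; {e, r^3s}; {e, rs}; … (5 in all).
So G has 5 subgroups of order 2.

5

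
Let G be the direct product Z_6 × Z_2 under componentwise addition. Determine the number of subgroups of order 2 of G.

3

|G| = 12 and 2 | 12, so subgroups of order 2 are possible by Lagrange.
The subgroups of order 2 are: {(0,0), (0,1)}; {(0,0), (3,0)}; {(0,0), (3,1)}.
So G has 3 subgroups of order 2.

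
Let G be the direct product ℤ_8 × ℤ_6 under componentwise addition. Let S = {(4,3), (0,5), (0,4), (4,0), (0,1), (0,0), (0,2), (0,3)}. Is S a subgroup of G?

No

Closure fails: (0,1) + (4,0) = (4,1) ∉ S. So S is not a subgroup.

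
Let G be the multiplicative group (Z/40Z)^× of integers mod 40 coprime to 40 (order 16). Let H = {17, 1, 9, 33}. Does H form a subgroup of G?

|H| = 4 divides |G| = 16, consistent with Lagrange.
H contains the identity, every element's inverse is in H, and H is closed under ·: it is a subgroup.
In fact H = ⟨33⟩.

Yes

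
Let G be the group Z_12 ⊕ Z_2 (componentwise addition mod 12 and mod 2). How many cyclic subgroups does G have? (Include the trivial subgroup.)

A cyclic subgroup of order d is generated by each of its φ(d) elements of order d, so the cyclic subgroups of order d number (#elements of order d)/φ(d).
Cyclic subgroups by order — order 1: 1; order 2: 3; order 3: 1; order 4: 2; order 6: 3; order 12: 2.
Total: 12.

12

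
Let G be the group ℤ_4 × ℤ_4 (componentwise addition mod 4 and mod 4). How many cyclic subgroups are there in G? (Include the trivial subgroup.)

Each element a generates a cyclic subgroup ⟨a⟩; distinct elements may generate the same one (a cyclic group of order d has φ(d) generators).
Cyclic subgroups by order — order 1: 1; order 2: 3; order 4: 6.
Total: 10.

10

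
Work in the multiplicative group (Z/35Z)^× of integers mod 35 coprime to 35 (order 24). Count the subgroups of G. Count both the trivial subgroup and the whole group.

|G| = 24, so by Lagrange every subgroup order divides 24. Divisors: 1, 2, 3, 4, 6, 8, 12, 24.
Subgroups by order — order 1: 1; order 2: 3; order 3: 1; order 4: 3; order 6: 3; order 8: 1; order 12: 3; order 24: 1.
Total: 1 + 3 + 1 + 3 + 3 + 1 + 3 + 1 = 16.

16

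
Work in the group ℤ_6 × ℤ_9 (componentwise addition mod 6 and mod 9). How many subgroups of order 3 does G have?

4

|G| = 54 and 3 | 54, so subgroups of order 3 are possible by Lagrange.
The subgroups of order 3 are: {(0,0), (0,3), (0,6)}; {(0,0), (2,0), (4,0)}; {(0,0), (2,3), (4,6)}; {(0,0), (2,6), (4,3)}.
So G has 4 subgroups of order 3.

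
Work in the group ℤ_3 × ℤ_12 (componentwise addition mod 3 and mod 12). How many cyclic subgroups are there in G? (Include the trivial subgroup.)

15

A cyclic subgroup of order d is generated by each of its φ(d) elements of order d, so the cyclic subgroups of order d number (#elements of order d)/φ(d).
Cyclic subgroups by order — order 1: 1; order 2: 1; order 3: 4; order 4: 1; order 6: 4; order 12: 4.
Total: 15.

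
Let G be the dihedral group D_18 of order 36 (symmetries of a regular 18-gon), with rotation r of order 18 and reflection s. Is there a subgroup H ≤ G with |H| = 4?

Yes

4 | 36. A subgroup of order 4 is {e, r^9, rs, r^10s}.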